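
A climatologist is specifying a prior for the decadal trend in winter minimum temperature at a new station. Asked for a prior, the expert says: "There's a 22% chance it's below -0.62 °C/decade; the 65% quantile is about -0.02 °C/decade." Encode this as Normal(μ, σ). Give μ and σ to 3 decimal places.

μ = -0.220, σ = 0.518

The p-quantile of Normal(μ,σ) is μ + z_p·σ, with z_{0.22} = -0.7722 and z_{0.65} = 0.3853.
Eliminate σ: μ = (z₂·x₁ − z₁·x₂)/(z₂ − z₁) = (0.3853·-0.62 − (-0.7722)·-0.02)/1.158 = -0.220.
Then σ = (x₂ − x₁)/(z₂ − z₁) = (-0.02 − -0.62)/1.158 = 0.518.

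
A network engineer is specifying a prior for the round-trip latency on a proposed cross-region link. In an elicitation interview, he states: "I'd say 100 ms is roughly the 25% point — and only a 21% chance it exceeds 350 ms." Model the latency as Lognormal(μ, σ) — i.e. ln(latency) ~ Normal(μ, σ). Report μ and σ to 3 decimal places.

μ ≈ 5.176, σ ≈ 0.846

If T ~ Lognormal(μ,σ) then ln T ~ Normal(μ,σ), so the p-quantile of ln T is μ + z_p·σ.
ln(100) = 4.605 and ln(350) = 5.858; z_{0.25} = -0.6745, z_{0.79} = 0.8064.
σ = (5.858 − 4.605)/(0.8064 − (-0.6745)) = 0.846.
μ = 4.605 − (-0.6745)·0.846 = 5.176.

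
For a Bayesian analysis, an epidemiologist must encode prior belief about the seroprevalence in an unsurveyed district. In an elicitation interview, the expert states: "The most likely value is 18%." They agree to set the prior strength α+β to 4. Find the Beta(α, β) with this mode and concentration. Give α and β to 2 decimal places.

For α,β > 1 the Beta mode is (α−1)/(α+β−2). With α+β = 4, the mode is (α−1)/2.
Set (α−1)/2 = 0.18 → α = 1 + 0.18·2 = 1.36.
β = 4 − α = 2.64.

α = 1.36, β = 2.64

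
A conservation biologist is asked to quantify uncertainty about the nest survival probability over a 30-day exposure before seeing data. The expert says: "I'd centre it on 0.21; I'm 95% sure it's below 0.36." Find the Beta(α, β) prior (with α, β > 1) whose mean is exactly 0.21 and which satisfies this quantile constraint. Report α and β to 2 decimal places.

α ≈ 4.84, β ≈ 18.23

With mean 0.21 fixed, write α = 0.21s, β = 0.79s where s = α+β.
Need P(θ < 0.36) = 0.95 under Beta(0.21s, 0.79s). Normal approximation: (q−m)/√(m(1−m)/s) ≈ z_{0.95} = 1.64, so s ≈ 0.21·0.79·(1.64)²/(0.36−0.21)² = 19.9.
At s = 19.9: P(θ<0.36) ≈ 0.938. Adjusting to match 0.95 gives s ≈ 23.07.
So α = 0.21·23.07 ≈ 4.84, β = 0.79·23.07 ≈ 18.23.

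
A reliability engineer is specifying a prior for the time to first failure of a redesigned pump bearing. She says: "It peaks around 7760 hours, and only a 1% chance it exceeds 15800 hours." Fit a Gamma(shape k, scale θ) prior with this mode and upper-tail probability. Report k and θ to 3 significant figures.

Gamma(k,θ) with k>1 has mode (k−1)θ, so θ = 7760/(k−1).
Need P(X < 15800) = 0.99 with θ tied to k this way. Start at k = 2, θ = 7760: P(X<15800) ≈ 0.604.
Too low — raise k to concentrate. Iterating converges to k ≈ 10.7.
Then θ = 7760/(10.7−1) ≈ 801.

k ≈ 10.7, θ ≈ 801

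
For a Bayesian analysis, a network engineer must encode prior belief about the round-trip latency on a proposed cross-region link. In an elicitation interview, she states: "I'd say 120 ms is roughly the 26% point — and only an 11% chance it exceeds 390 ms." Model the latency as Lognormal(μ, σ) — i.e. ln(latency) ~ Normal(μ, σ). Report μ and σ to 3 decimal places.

μ ≈ 5.193, σ ≈ 0.630

If T ~ Lognormal(μ,σ) then ln T ~ Normal(μ,σ), so the p-quantile of ln T is μ + z_p·σ.
ln(120) = 4.787 and ln(390) = 5.966; z_{0.26} = -0.6433, z_{0.89} = 1.227.
σ = (5.966 − 4.787)/(1.227 − (-0.6433)) = 0.630.
μ = 4.787 − (-0.6433)·0.630 = 5.193.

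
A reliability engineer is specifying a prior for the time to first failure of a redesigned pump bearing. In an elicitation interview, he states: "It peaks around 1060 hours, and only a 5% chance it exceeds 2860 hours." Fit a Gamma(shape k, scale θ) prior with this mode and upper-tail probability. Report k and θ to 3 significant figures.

Gamma(k,θ) with k>1 has mode (k−1)θ, so θ = 1060/(k−1).
Need P(X < 2860) = 0.95 with θ tied to k this way. Start at k = 2, θ = 1060: P(X<2860) ≈ 0.751.
Too low — raise k to concentrate. Iterating converges to k ≈ 3.73.
Then θ = 1060/(3.73−1) ≈ 388.

k ≈ 3.73, θ ≈ 388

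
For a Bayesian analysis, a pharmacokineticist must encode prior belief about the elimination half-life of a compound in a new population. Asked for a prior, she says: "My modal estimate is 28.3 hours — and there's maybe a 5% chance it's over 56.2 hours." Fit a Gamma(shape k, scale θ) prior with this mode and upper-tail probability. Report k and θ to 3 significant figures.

Gamma(k,θ) with k>1 has mode (k−1)θ, so θ = 28.3/(k−1).
Need P(X < 56.2) = 0.95 with θ tied to k this way. Start at k = 2, θ = 28.3: P(X<56.2) ≈ 0.590.
Too low — raise k to concentrate. Iterating converges to k ≈ 6.89.
Then θ = 28.3/(6.89−1) ≈ 4.8.

k ≈ 6.89, θ ≈ 4.8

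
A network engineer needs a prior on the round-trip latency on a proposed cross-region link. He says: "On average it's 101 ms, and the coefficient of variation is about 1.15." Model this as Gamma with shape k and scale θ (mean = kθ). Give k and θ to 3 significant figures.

For Gamma(k, scale θ): mean = kθ, variance = kθ², so CV = 1/√k.
CV = 1.15, hence k = 1/CV² = 0.756.
Then θ = mean/k = 101/0.756 = 134.

k ≈ 0.756, θ ≈ 134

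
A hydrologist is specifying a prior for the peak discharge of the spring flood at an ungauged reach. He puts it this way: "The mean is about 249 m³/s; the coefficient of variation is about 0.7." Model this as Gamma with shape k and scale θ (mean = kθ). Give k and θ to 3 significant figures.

For Gamma(k, scale θ): mean = kθ, variance = kθ², so CV = 1/√k.
CV = 0.7, hence k = 1/CV² = 2.04.
Then θ = mean/k = 249/2.04 = 122.

k ≈ 2.04, θ ≈ 122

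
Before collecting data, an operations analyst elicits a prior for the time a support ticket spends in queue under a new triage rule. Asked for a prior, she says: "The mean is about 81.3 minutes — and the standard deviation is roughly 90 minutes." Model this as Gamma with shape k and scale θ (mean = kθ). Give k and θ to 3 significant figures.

For Gamma(k, scale θ): mean = kθ, variance = kθ², so CV = 1/√k.
CV = SD/mean = 90/81.3 = 1.107, hence k = 1/CV² = 0.816.
Then θ = mean/k = 81.3/0.816 = 99.6.

k ≈ 0.816, θ ≈ 99.6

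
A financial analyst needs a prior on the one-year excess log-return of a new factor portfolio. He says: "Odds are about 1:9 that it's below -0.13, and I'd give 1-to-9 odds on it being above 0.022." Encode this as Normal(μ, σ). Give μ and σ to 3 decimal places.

μ = -0.054, σ = 0.059

The p-quantile of Normal(μ,σ) is μ + z_p·σ, with z_{0.1} = -1.282 and z_{0.9} = 1.282.
Eliminate σ: μ = (z₂·x₁ − z₁·x₂)/(z₂ − z₁) = (1.282·-0.13 − (-1.282)·0.022)/2.563 = -0.054.
Then σ = (x₂ − x₁)/(z₂ − z₁) = (0.022 − -0.13)/2.563 = 0.059.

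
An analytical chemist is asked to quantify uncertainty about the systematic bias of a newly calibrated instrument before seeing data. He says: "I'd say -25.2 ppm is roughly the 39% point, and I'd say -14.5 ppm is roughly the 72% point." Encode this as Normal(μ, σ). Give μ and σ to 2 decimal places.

The p-quantile of Normal(μ,σ) is μ + z_p·σ, with z_{0.39} = -0.2793 and z_{0.72} = 0.5828.
Eliminate σ: μ = (z₂·x₁ − z₁·x₂)/(z₂ − z₁) = (0.5828·-25.2 − (-0.2793)·-14.5)/0.8622 = -21.73.
Then σ = (x₂ − x₁)/(z₂ − z₁) = (-14.5 − -25.2)/0.8622 = 12.41.

μ = -21.73, σ = 12.41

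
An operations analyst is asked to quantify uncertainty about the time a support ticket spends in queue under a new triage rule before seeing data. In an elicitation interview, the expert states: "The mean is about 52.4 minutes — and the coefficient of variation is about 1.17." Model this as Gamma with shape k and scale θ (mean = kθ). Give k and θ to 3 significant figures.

k ≈ 0.731, θ ≈ 71.7

For Gamma(k, scale θ): mean = kθ, variance = kθ², so CV = 1/√k.
CV = 1.17, hence k = 1/CV² = 0.731.
Then θ = mean/k = 52.4/0.731 = 71.7.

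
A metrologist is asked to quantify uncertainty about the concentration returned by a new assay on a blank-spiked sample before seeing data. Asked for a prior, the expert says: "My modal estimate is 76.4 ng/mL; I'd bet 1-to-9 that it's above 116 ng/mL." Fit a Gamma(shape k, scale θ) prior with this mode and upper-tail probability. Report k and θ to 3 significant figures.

Gamma(k,θ) with k>1 has mode (k−1)θ, so θ = 76.4/(k−1).
Need P(X < 116) = 0.9 with θ tied to k this way. Start at k = 2, θ = 76.4: P(X<116) ≈ 0.448.
Too low — raise k to concentrate. Iterating converges to k ≈ 11.7.
Then θ = 76.4/(11.7−1) ≈ 7.15.

k ≈ 11.7, θ ≈ 7.15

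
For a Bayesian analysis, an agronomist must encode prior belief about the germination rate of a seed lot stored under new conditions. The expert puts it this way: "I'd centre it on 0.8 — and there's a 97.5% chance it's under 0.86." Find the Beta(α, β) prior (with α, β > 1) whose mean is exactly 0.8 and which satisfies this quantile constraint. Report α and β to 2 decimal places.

α ≈ 119.31, β ≈ 29.83

With mean 0.8 fixed, write α = 0.8s, β = 0.2s where s = α+β.
Need P(θ < 0.86) = 0.975 under Beta(0.8s, 0.2s). Normal approximation: (q−m)/√(m(1−m)/s) ≈ z_{0.975} = 1.96, so s ≈ 0.8·0.2·(1.96)²/(0.86−0.8)² = 170.7.
At s = 170.7: P(θ<0.86) ≈ 0.982. Adjusting to match 0.975 gives s ≈ 149.14.
So α = 0.8·149.14 ≈ 119.31, β = 0.2·149.14 ≈ 29.83.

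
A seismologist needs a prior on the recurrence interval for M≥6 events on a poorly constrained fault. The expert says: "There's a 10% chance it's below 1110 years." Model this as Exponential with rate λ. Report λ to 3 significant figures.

λ ≈ 9.49e-05

P(T < 1110.0) = 1 − e^(−λ·1110.0) = 0.1, so λ = −ln(1−0.1)/1110.0 = −ln(0.9)/1110.0 = 9.49e-05.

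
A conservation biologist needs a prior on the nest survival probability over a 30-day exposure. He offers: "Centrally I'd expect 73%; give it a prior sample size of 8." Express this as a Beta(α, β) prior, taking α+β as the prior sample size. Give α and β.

Under the effective-sample-size interpretation, Beta(α, β) has prior mean α/(α+β) and prior sample size α+β.
So α+β = 8 and α/(α+β) = 0.73, giving α = 0.73·8 = 5.84 and β = 8 − 5.84 = 2.16.

α = 5.84, β = 2.16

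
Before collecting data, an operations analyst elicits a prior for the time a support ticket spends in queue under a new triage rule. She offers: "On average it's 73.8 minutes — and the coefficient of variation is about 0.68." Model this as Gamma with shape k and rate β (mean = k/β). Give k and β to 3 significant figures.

For Gamma(k, rate β): mean = k/β, variance = k/β², so CV = 1/√k.
CV = 0.68, hence k = 1/CV² = 2.16.
Then β = k/mean = 2.16/73.8 = 0.0293.

k ≈ 2.16, β ≈ 0.0293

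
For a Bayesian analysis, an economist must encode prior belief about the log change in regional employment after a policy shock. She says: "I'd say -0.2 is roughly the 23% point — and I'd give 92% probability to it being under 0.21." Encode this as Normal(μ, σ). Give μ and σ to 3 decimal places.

μ = -0.059, σ = 0.191

The p-quantile of Normal(μ,σ) is μ + z_p·σ, with z_{0.23} = -0.7388 and z_{0.92} = 1.405.
Eliminate σ: μ = (z₂·x₁ − z₁·x₂)/(z₂ − z₁) = (1.405·-0.2 − (-0.7388)·0.21)/2.144 = -0.059.
Then σ = (x₂ − x₁)/(z₂ − z₁) = (0.21 − -0.2)/2.144 = 0.191.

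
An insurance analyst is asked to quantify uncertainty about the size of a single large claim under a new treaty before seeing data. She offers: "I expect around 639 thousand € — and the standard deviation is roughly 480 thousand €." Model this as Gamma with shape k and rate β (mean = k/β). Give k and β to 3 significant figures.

k ≈ 1.77, β ≈ 0.00277

For Gamma(k, rate β): mean = k/β, variance = k/β², so CV = 1/√k.
CV = SD/mean = 480/639 = 0.7512, hence k = 1/CV² = 1.77.
Then β = k/mean = 1.77/639 = 0.00277.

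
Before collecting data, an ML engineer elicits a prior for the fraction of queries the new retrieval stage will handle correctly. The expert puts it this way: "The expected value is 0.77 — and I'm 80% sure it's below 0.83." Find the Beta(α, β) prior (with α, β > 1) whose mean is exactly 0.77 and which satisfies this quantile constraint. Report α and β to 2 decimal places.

With mean 0.77 fixed, write α = 0.77s, β = 0.23s where s = α+β.
Need P(θ < 0.83) = 0.8 under Beta(0.77s, 0.23s). Normal approximation: (q−m)/√(m(1−m)/s) ≈ z_{0.8} = 0.842, so s ≈ 0.77·0.23·(0.842)²/(0.83−0.77)² = 34.8.
At s = 34.8: P(θ<0.83) ≈ 0.795. Adjusting to match 0.8 gives s ≈ 36.07.
So α = 0.77·36.07 ≈ 27.77, β = 0.23·36.07 ≈ 8.30.

α ≈ 27.77, β ≈ 8.30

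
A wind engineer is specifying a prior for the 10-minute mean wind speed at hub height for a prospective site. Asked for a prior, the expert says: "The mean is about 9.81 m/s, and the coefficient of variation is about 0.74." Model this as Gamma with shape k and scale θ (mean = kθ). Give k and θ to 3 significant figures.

For Gamma(k, scale θ): mean = kθ, variance = kθ², so CV = 1/√k.
CV = 0.74, hence k = 1/CV² = 1.83.
Then θ = mean/k = 9.81/1.83 = 5.37.

k ≈ 1.83, θ ≈ 5.37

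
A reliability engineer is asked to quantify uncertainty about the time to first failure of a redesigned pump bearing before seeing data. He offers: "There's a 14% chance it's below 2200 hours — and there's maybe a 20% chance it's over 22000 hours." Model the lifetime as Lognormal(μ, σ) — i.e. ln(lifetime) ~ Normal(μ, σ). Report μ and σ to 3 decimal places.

μ ≈ 8.990, σ ≈ 1.198

If T ~ Lognormal(μ,σ) then ln T ~ Normal(μ,σ), so the p-quantile of ln T is μ + z_p·σ.
ln(2200) = 7.696 and ln(22000) = 9.999; z_{0.14} = -1.08, z_{0.8} = 0.8416.
σ = (9.999 − 7.696)/(0.8416 − (-1.08)) = 1.198.
μ = 7.696 − (-1.08)·1.198 = 8.990.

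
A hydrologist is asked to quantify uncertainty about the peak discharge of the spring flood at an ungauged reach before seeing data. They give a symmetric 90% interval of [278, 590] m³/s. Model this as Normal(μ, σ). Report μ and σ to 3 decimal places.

μ = 434.000, σ = 94.841

A symmetric 90% interval runs μ ± z·σ with z = 1.645.
Half-width = 156, so σ = 156/1.645 = 94.841.
μ is the interval midpoint, 434.000.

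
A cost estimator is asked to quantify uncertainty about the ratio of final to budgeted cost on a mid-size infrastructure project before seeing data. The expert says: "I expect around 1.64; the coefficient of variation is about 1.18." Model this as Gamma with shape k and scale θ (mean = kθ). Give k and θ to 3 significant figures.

For Gamma(k, scale θ): mean = kθ, variance = kθ², so CV = 1/√k.
CV = 1.18, hence k = 1/CV² = 0.718.
Then θ = mean/k = 1.64/0.718 = 2.28.

k ≈ 0.718, θ ≈ 2.28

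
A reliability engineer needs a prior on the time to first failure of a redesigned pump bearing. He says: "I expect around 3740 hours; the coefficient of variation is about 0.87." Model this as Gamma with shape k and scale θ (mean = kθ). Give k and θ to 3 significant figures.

For Gamma(k, scale θ): mean = kθ, variance = kθ², so CV = 1/√k.
CV = 0.87, hence k = 1/CV² = 1.32.
Then θ = mean/k = 3740/1.32 = 2830.

k ≈ 1.32, θ ≈ 2830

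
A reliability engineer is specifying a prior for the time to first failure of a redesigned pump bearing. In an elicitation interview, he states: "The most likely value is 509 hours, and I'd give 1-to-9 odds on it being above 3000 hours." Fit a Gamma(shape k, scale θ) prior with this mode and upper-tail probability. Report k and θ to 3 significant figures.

k ≈ 1.54, θ ≈ 940

Gamma(k,θ) with k>1 has mode (k−1)θ, so θ = 509/(k−1).
Need P(X < 3000) = 0.9 with θ tied to k this way. Start at k = 2, θ = 509: P(X<3000) ≈ 0.981.
Too high — lower k to spread out. Iterating converges to k ≈ 1.54.
Then θ = 509/(1.54−1) ≈ 940.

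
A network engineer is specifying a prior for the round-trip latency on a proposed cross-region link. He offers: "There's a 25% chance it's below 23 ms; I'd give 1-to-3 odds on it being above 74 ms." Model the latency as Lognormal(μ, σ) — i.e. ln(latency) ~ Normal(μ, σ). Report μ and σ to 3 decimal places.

If T ~ Lognormal(μ,σ) then ln T ~ Normal(μ,σ), so the p-quantile of ln T is μ + z_p·σ.
ln(23) = 3.135 and ln(74) = 4.304; z_{0.25} = -0.6745, z_{0.75} = 0.6745.
σ = (4.304 − 3.135)/(0.6745 − (-0.6745)) = 0.866.
μ = 3.135 − (-0.6745)·0.866 = 3.720.

μ ≈ 3.720, σ ≈ 0.866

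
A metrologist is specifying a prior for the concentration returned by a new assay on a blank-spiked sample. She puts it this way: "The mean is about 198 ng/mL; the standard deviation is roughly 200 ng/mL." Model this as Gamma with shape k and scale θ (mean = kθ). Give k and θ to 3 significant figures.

k ≈ 0.98, θ ≈ 202

For Gamma(k, scale θ): mean = kθ, variance = kθ², so CV = 1/√k.
CV = SD/mean = 200/198 = 1.01, hence k = 1/CV² = 0.98.
Then θ = mean/k = 198/0.98 = 202.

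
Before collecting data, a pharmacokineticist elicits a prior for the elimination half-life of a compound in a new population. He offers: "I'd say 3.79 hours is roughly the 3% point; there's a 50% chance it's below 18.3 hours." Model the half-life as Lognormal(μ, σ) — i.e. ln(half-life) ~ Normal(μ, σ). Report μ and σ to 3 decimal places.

μ ≈ 2.907, σ ≈ 0.837

If T ~ Lognormal(μ,σ) then ln T ~ Normal(μ,σ), so the p-quantile of ln T is μ + z_p·σ.
ln(3.79) = 1.332 and ln(18.3) = 2.907; z_{0.03} = -1.881, z_{0.5} = 0.
σ = (2.907 − 1.332)/(0 − (-1.881)) = 0.837.
μ = 1.332 − (-1.881)·0.837 = 2.907.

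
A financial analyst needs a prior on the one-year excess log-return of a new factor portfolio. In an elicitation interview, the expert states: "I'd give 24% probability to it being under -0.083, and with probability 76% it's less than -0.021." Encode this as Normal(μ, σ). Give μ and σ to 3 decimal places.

For Normal(μ,σ), the p-quantile is μ + z_p·σ. Here z_{0.24} = -0.7063, z_{0.76} = 0.7063.
So -0.083 = μ − 0.7063σ and -0.021 = μ + 0.7063σ.
Subtracting: σ = (-0.021 − -0.083)/(0.7063 − (-0.7063)) = 0.044.
Then μ = -0.083 − (-0.7063)·0.044 = -0.052.

μ = -0.052, σ = 0.044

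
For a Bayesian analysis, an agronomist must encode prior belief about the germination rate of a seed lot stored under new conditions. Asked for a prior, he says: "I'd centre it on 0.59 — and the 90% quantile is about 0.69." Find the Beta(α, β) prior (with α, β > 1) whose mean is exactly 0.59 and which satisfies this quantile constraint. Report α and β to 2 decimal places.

α ≈ 22.74, β ≈ 15.80

With mean 0.59 fixed, write α = 0.59s, β = 0.41s where s = α+β.
Need P(θ < 0.69) = 0.9 under Beta(0.59s, 0.41s). Normal approximation: (q−m)/√(m(1−m)/s) ≈ z_{0.9} = 1.28, so s ≈ 0.59·0.41·(1.28)²/(0.69−0.59)² = 39.7.
At s = 39.7: P(θ<0.69) ≈ 0.904. Adjusting to match 0.9 gives s ≈ 38.54.
So α = 0.59·38.54 ≈ 22.74, β = 0.41·38.54 ≈ 15.80.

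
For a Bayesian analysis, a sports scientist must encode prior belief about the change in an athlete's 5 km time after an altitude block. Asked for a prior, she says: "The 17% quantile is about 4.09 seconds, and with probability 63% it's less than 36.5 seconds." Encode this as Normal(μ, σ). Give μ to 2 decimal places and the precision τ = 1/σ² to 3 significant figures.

The p-quantile of Normal(μ,σ) is μ + z_p·σ, with z_{0.17} = -0.9542 and z_{0.63} = 0.3319.
Eliminate σ: μ = (z₂·x₁ − z₁·x₂)/(z₂ − z₁) = (0.3319·4.09 − (-0.9542)·36.5)/1.286 = 28.14.
Then σ = (x₂ − x₁)/(z₂ − z₁) = (36.5 − 4.09)/1.286 = 25.20.
Precision τ = 1/σ² = 1/25.2² = 0.00157.

μ = 28.14, τ = 0.00157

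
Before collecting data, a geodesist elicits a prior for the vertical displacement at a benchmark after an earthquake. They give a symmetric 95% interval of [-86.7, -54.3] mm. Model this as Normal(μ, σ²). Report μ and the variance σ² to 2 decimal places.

μ = -70.50, σ² = 68.32

A symmetric 95% interval runs μ ± z·σ with z = 1.96.
Half-width = 16.2, so σ = 16.2/1.96 = 8.265 and σ² = 68.32.
μ is the interval midpoint, -70.50.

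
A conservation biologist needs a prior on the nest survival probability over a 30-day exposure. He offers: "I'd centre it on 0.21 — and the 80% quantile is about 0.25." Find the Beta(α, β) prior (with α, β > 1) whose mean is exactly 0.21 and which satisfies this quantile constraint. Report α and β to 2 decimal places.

α ≈ 14.71, β ≈ 55.35

With mean 0.21 fixed, write α = 0.21s, β = 0.79s where s = α+β.
Need P(θ < 0.25) = 0.8 under Beta(0.21s, 0.79s). Normal approximation: (q−m)/√(m(1−m)/s) ≈ z_{0.8} = 0.842, so s ≈ 0.21·0.79·(0.842)²/(0.25−0.21)² = 73.4.
At s = 73.4: P(θ<0.25) ≈ 0.805. Adjusting to match 0.8 gives s ≈ 70.06.
So α = 0.21·70.06 ≈ 14.71, β = 0.79·70.06 ≈ 55.35.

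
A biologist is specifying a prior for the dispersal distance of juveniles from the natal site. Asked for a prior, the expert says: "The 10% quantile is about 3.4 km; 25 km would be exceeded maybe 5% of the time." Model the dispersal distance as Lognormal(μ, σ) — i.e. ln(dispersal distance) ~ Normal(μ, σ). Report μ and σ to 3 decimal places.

If T ~ Lognormal(μ,σ) then ln T ~ Normal(μ,σ), so the p-quantile of ln T is μ + z_p·σ.
ln(3.4) = 1.224 and ln(25) = 3.219; z_{0.1} = -1.282, z_{0.95} = 1.645.
σ = (3.219 − 1.224)/(1.645 − (-1.282)) = 0.682.
μ = 1.224 − (-1.282)·0.682 = 2.097.

μ ≈ 2.097, σ ≈ 0.682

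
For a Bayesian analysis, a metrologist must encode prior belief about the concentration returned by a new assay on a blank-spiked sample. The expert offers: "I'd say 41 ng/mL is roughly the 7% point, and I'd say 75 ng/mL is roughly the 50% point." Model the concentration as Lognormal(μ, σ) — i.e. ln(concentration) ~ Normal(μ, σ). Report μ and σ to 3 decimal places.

If T ~ Lognormal(μ,σ) then ln T ~ Normal(μ,σ), so the p-quantile of ln T is μ + z_p·σ.
ln(41) = 3.714 and ln(75) = 4.317; z_{0.07} = -1.476, z_{0.5} = 0.
σ = (4.317 − 3.714)/(0 − (-1.476)) = 0.409.
μ = 3.714 − (-1.476)·0.409 = 4.317.

μ ≈ 4.317, σ ≈ 0.409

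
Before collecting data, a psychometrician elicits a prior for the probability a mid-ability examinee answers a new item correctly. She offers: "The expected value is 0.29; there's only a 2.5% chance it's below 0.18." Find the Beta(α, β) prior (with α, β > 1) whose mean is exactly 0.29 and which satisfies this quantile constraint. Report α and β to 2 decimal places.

α ≈ 16.27, β ≈ 39.83

With mean 0.29 fixed, write α = 0.29s, β = 0.71s where s = α+β.
Need P(θ < 0.18) = 0.025 under Beta(0.29s, 0.71s). Normal approximation: (q−m)/√(m(1−m)/s) ≈ z_{0.025} = -1.96, so s ≈ 0.29·0.71·(-1.96)²/(0.18−0.29)² = 65.4.
At s = 65.4: P(θ<0.18) ≈ 0.017. Adjusting to match 0.025 gives s ≈ 56.10.
So α = 0.29·56.10 ≈ 16.27, β = 0.71·56.10 ≈ 39.83.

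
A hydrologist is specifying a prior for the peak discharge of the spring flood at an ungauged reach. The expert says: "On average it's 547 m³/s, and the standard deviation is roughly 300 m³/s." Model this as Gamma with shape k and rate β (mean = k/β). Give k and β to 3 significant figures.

k ≈ 3.32, β ≈ 0.00608

For Gamma(k, rate β): mean = k/β, variance = k/β², so CV = 1/√k.
CV = SD/mean = 300/547 = 0.5484, hence k = 1/CV² = 3.32.
Then β = k/mean = 3.32/547 = 0.00608.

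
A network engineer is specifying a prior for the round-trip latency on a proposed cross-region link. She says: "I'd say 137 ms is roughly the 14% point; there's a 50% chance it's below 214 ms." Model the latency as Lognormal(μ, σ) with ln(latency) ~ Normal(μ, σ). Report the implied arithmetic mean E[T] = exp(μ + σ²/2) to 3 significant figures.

If T ~ Lognormal(μ,σ) then ln T ~ Normal(μ,σ), so the p-quantile of ln T is μ + z_p·σ.
ln(137) = 4.92 and ln(214) = 5.366; z_{0.14} = -1.08, z_{0.5} = 0.
σ = (5.366 − 4.92)/(0 − (-1.08)) = 0.413.
μ = 4.92 − (-1.08)·0.413 = 5.366.
E[T] = exp(μ + σ²/2) = exp(5.366 + 0.0852) = 233 ms.

E[T] ≈ 233 ms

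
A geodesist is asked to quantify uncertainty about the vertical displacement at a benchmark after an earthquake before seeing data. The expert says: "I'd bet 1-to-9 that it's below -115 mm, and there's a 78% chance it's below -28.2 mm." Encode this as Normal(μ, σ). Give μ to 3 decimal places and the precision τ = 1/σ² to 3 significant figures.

For Normal(μ,σ), the p-quantile is μ + z_p·σ. Here z_{0.1} = -1.282, z_{0.78} = 0.7722.
So -115 = μ − 1.282σ and -28.2 = μ + 0.7722σ.
Subtracting: σ = (-28.2 − -115)/(0.7722 − (-1.282)) = 42.264.
Then μ = -115 − (-1.282)·42.264 = -60.836.
Precision τ = 1/σ² = 1/42.26² = 0.00056.

μ = -60.836, τ = 0.00056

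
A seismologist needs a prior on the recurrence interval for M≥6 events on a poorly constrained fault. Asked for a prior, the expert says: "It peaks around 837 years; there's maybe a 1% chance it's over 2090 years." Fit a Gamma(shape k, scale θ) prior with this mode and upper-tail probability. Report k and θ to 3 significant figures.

k ≈ 6.61, θ ≈ 149

Gamma(k,θ) with k>1 has mode (k−1)θ, so θ = 837/(k−1).
Need P(X < 2090) = 0.99 with θ tied to k this way. Start at k = 2, θ = 837: P(X<2090) ≈ 0.712.
Too low — raise k to concentrate. Iterating converges to k ≈ 6.61.
Then θ = 837/(6.61−1) ≈ 149.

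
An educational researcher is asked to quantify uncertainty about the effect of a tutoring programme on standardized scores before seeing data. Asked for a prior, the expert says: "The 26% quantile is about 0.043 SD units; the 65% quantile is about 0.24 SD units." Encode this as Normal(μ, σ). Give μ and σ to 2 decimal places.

The p-quantile of Normal(μ,σ) is μ + z_p·σ, with z_{0.26} = -0.6433 and z_{0.65} = 0.3853.
Eliminate σ: μ = (z₂·x₁ − z₁·x₂)/(z₂ − z₁) = (0.3853·0.043 − (-0.6433)·0.24)/1.029 = 0.17.
Then σ = (x₂ − x₁)/(z₂ − z₁) = (0.24 − 0.043)/1.029 = 0.19.

μ = 0.17, σ = 0.19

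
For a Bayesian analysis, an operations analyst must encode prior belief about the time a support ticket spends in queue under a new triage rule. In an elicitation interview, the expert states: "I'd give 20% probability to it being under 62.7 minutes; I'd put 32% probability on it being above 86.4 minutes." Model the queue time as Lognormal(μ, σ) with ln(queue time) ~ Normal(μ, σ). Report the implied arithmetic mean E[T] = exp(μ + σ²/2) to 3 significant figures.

E[T] ≈ 79.4 minutes

If T ~ Lognormal(μ,σ) then ln T ~ Normal(μ,σ), so the p-quantile of ln T is μ + z_p·σ.
ln(62.7) = 4.138 and ln(86.4) = 4.459; z_{0.2} = -0.8416, z_{0.68} = 0.4677.
σ = (4.459 − 4.138)/(0.4677 − (-0.8416)) = 0.245.
μ = 4.138 − (-0.8416)·0.245 = 4.344.
E[T] = exp(μ + σ²/2) = exp(4.344 + 0.0300) = 79.4 minutes.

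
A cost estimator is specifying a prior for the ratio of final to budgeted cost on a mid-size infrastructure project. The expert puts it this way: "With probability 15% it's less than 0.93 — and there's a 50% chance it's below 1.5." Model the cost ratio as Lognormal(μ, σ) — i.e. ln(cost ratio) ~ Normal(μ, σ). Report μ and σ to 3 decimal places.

μ ≈ 0.405, σ ≈ 0.461

If T ~ Lognormal(μ,σ) then ln T ~ Normal(μ,σ), so the p-quantile of ln T is μ + z_p·σ.
ln(0.93) = -0.07257 and ln(1.5) = 0.4055; z_{0.15} = -1.036, z_{0.5} = 0.
σ = (0.4055 − -0.07257)/(0 − (-1.036)) = 0.461.
μ = -0.07257 − (-1.036)·0.461 = 0.405.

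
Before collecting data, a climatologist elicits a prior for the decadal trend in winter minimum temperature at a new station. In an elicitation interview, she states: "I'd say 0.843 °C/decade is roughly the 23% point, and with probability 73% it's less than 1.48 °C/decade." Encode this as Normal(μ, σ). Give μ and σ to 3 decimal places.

μ = 1.191, σ = 0.471

For Normal(μ,σ), the p-quantile is μ + z_p·σ. Here z_{0.23} = -0.7388, z_{0.73} = 0.6128.
So 0.843 = μ − 0.7388σ and 1.48 = μ + 0.6128σ.
Subtracting: σ = (1.48 − 0.843)/(0.6128 − (-0.7388)) = 0.471.
Then μ = 0.843 − (-0.7388)·0.471 = 1.191.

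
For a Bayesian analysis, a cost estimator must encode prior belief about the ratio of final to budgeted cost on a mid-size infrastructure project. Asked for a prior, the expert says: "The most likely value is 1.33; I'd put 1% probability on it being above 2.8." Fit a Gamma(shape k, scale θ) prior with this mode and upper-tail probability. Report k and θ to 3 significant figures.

Gamma(k,θ) with k>1 has mode (k−1)θ, so θ = 1.33/(k−1).
Need P(X < 2.8) = 0.99 with θ tied to k this way. Start at k = 2, θ = 1.33: P(X<2.8) ≈ 0.622.
Too low — raise k to concentrate. Iterating converges to k ≈ 9.78.
Then θ = 1.33/(9.78−1) ≈ 0.152.

k ≈ 9.78, θ ≈ 0.152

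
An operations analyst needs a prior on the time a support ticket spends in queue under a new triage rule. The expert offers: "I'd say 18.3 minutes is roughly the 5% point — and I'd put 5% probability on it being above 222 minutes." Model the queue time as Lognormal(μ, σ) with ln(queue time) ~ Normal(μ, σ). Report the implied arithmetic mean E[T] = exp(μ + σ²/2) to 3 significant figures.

If T ~ Lognormal(μ,σ) then ln T ~ Normal(μ,σ), so the p-quantile of ln T is μ + z_p·σ.
ln(18.3) = 2.907 and ln(222) = 5.403; z_{0.05} = -1.645, z_{0.95} = 1.645.
σ = (5.403 − 2.907)/(1.645 − (-1.645)) = 0.759.
μ = 2.907 − (-1.645)·0.759 = 4.155.
E[T] = exp(μ + σ²/2) = exp(4.155 + 0.2878) = 85 minutes.

E[T] ≈ 85 minutes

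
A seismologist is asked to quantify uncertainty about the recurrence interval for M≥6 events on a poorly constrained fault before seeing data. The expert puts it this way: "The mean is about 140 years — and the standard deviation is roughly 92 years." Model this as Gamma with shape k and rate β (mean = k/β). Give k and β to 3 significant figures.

For Gamma(k, rate β): mean = k/β, variance = k/β², so CV = 1/√k.
CV = SD/mean = 92/140 = 0.6571, hence k = 1/CV² = 2.32.
Then β = k/mean = 2.32/140 = 0.0165.

k ≈ 2.32, β ≈ 0.0165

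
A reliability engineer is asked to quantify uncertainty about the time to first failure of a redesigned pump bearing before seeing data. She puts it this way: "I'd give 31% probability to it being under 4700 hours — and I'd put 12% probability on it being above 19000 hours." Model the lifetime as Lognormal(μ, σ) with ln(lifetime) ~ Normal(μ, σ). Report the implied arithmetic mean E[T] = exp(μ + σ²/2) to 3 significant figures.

E[T] ≈ 10100 hours

If T ~ Lognormal(μ,σ) then ln T ~ Normal(μ,σ), so the p-quantile of ln T is μ + z_p·σ.
ln(4700) = 8.455 and ln(19000) = 9.852; z_{0.31} = -0.4959, z_{0.88} = 1.175.
σ = (9.852 − 8.455)/(1.175 − (-0.4959)) = 0.836.
μ = 8.455 − (-0.4959)·0.836 = 8.870.
E[T] = exp(μ + σ²/2) = exp(8.870 + 0.3495) = 10100 hours.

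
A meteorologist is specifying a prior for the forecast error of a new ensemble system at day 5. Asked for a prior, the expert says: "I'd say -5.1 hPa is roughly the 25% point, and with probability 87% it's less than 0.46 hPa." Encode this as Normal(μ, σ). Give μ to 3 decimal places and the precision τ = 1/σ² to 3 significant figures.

μ = -3.018, τ = 0.105

The p-quantile of Normal(μ,σ) is μ + z_p·σ, with z_{0.25} = -0.6745 and z_{0.87} = 1.126.
Eliminate σ: μ = (z₂·x₁ − z₁·x₂)/(z₂ − z₁) = (1.126·-5.1 − (-0.6745)·0.46)/1.801 = -3.018.
Then σ = (x₂ − x₁)/(z₂ − z₁) = (0.46 − -5.1)/1.801 = 3.087.
Precision τ = 1/σ² = 1/3.087² = 0.105.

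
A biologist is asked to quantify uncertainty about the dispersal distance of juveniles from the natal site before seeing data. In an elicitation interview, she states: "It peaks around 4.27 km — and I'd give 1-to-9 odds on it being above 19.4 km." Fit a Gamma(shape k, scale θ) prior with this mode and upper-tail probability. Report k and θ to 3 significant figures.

Gamma(k,θ) with k>1 has mode (k−1)θ, so θ = 4.27/(k−1).
Need P(X < 19.4) = 0.9 with θ tied to k this way. Start at k = 2, θ = 4.27: P(X<19.4) ≈ 0.941.
Too high — lower k to spread out. Iterating converges to k ≈ 1.78.
Then θ = 4.27/(1.78−1) ≈ 5.44.

k ≈ 1.78, θ ≈ 5.44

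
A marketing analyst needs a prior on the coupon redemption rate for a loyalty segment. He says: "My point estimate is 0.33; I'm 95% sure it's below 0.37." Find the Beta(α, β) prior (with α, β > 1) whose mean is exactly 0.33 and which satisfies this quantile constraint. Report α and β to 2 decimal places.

α ≈ 126.24, β ≈ 256.30

With mean 0.33 fixed, write α = 0.33s, β = 0.67s where s = α+β.
Need P(θ < 0.37) = 0.95 under Beta(0.33s, 0.67s). Normal approximation: (q−m)/√(m(1−m)/s) ≈ z_{0.95} = 1.64, so s ≈ 0.33·0.67·(1.64)²/(0.37−0.33)² = 373.9.
At s = 373.9: P(θ<0.37) ≈ 0.948. Adjusting to match 0.95 gives s ≈ 382.53.
So α = 0.33·382.53 ≈ 126.24, β = 0.67·382.53 ≈ 256.30.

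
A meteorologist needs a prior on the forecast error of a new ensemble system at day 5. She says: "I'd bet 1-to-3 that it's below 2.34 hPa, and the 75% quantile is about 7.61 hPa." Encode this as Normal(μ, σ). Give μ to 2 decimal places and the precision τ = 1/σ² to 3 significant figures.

The p-quantile of Normal(μ,σ) is μ + z_p·σ, with z_{0.25} = -0.6745 and z_{0.75} = 0.6745.
Eliminate σ: μ = (z₂·x₁ − z₁·x₂)/(z₂ − z₁) = (0.6745·2.34 − (-0.6745)·7.61)/1.349 = 4.97.
Then σ = (x₂ − x₁)/(z₂ − z₁) = (7.61 − 2.34)/1.349 = 3.91.
Precision τ = 1/σ² = 1/3.907² = 0.0655.

μ = 4.97, τ = 0.0655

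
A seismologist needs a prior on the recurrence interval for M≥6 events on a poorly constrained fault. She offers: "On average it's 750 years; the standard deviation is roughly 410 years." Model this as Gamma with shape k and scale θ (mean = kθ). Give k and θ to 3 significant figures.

k ≈ 3.35, θ ≈ 224

For Gamma(k, scale θ): mean = kθ, variance = kθ², so CV = 1/√k.
CV = SD/mean = 410/750 = 0.5467, hence k = 1/CV² = 3.35.
Then θ = mean/k = 750/3.35 = 224.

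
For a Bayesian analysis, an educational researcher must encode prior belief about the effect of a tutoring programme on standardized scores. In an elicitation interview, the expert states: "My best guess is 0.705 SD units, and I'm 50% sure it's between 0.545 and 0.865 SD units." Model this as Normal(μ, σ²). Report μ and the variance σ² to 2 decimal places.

A symmetric 50% interval runs μ ± z·σ with z = 0.6745.
Half-width = 0.16, so σ = 0.16/0.6745 = 0.237 and σ² = 0.06.
μ is the stated best guess, 0.70.

μ = 0.70, σ² = 0.06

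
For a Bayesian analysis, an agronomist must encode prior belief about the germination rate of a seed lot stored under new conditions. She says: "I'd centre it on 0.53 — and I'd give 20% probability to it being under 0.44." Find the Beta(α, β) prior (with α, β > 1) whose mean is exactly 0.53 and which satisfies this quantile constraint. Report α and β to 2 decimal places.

With mean 0.53 fixed, write α = 0.53s, β = 0.47s where s = α+β.
Need P(θ < 0.44) = 0.2 under Beta(0.53s, 0.47s). Normal approximation: (q−m)/√(m(1−m)/s) ≈ z_{0.2} = -0.842, so s ≈ 0.53·0.47·(-0.842)²/(0.44−0.53)² = 21.8.
At s = 21.8: P(θ<0.44) ≈ 0.200. Adjusting to match 0.2 gives s ≈ 21.79.
So α = 0.53·21.79 ≈ 11.55, β = 0.47·21.79 ≈ 10.24.

α ≈ 11.55, β ≈ 10.24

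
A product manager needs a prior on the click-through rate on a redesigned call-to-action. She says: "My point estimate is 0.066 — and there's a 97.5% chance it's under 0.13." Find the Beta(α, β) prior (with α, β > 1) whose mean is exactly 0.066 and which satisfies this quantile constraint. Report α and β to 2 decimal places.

α ≈ 5.19, β ≈ 73.48

With mean 0.066 fixed, write α = 0.066s, β = 0.934s where s = α+β.
Need P(θ < 0.13) = 0.975 under Beta(0.066s, 0.934s). Normal approximation: (q−m)/√(m(1−m)/s) ≈ z_{0.975} = 1.96, so s ≈ 0.066·0.934·(1.96)²/(0.13−0.066)² = 57.8.
At s = 57.8: P(θ<0.13) ≈ 0.957. Adjusting to match 0.975 gives s ≈ 78.67.
So α = 0.066·78.67 ≈ 5.19, β = 0.934·78.67 ≈ 73.48.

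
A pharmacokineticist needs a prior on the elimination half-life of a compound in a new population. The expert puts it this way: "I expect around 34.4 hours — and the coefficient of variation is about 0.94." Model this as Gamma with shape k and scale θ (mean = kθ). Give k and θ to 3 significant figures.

k ≈ 1.13, θ ≈ 30.4

For Gamma(k, scale θ): mean = kθ, variance = kθ², so CV = 1/√k.
CV = 0.94, hence k = 1/CV² = 1.13.
Then θ = mean/k = 34.4/1.13 = 30.4.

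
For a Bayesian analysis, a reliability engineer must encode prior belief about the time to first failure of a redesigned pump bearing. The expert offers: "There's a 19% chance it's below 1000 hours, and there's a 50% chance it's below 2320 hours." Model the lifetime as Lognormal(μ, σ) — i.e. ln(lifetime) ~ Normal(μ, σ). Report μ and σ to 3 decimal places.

If T ~ Lognormal(μ,σ) then ln T ~ Normal(μ,σ), so the p-quantile of ln T is μ + z_p·σ.
ln(1000) = 6.908 and ln(2320) = 7.749; z_{0.19} = -0.8779, z_{0.5} = 0.
σ = (7.749 − 6.908)/(0 − (-0.8779)) = 0.959.
μ = 6.908 − (-0.8779)·0.959 = 7.749.

μ ≈ 7.749, σ ≈ 0.959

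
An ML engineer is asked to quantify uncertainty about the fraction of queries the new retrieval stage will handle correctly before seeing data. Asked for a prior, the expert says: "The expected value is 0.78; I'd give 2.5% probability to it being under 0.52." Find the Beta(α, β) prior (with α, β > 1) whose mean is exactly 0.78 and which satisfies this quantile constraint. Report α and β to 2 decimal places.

With mean 0.78 fixed, write α = 0.78s, β = 0.22s where s = α+β.
Need P(θ < 0.52) = 0.025 under Beta(0.78s, 0.22s). Normal approximation: (q−m)/√(m(1−m)/s) ≈ z_{0.025} = -1.96, so s ≈ 0.78·0.22·(-1.96)²/(0.52−0.78)² = 9.8.
At s = 9.8: P(θ<0.52) ≈ 0.038. Adjusting to match 0.025 gives s ≈ 12.15.
So α = 0.78·12.15 ≈ 9.48, β = 0.22·12.15 ≈ 2.67.

α ≈ 9.48, β ≈ 2.67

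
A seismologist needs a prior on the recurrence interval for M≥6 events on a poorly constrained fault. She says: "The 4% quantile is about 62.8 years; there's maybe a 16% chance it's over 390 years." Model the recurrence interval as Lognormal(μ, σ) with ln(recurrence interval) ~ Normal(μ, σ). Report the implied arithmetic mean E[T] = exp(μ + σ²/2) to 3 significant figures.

If T ~ Lognormal(μ,σ) then ln T ~ Normal(μ,σ), so the p-quantile of ln T is μ + z_p·σ.
ln(62.8) = 4.14 and ln(390) = 5.966; z_{0.04} = -1.751, z_{0.84} = 0.9945.
σ = (5.966 − 4.14)/(0.9945 − (-1.751)) = 0.665.
μ = 4.14 − (-1.751)·0.665 = 5.305.
E[T] = exp(μ + σ²/2) = exp(5.305 + 0.2213) = 251 years.

E[T] ≈ 251 years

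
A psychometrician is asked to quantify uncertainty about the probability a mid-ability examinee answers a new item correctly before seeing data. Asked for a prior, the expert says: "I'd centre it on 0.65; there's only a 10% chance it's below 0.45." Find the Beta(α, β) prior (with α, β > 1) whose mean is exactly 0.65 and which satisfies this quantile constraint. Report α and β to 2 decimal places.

With mean 0.65 fixed, write α = 0.65s, β = 0.35s where s = α+β.
Need P(θ < 0.45) = 0.1 under Beta(0.65s, 0.35s). Normal approximation: (q−m)/√(m(1−m)/s) ≈ z_{0.1} = -1.28, so s ≈ 0.65·0.35·(-1.28)²/(0.45−0.65)² = 9.3.
At s = 9.3: P(θ<0.45) ≈ 0.103. Adjusting to match 0.1 gives s ≈ 9.61.
So α = 0.65·9.61 ≈ 6.25, β = 0.35·9.61 ≈ 3.36.

α ≈ 6.25, β ≈ 3.36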